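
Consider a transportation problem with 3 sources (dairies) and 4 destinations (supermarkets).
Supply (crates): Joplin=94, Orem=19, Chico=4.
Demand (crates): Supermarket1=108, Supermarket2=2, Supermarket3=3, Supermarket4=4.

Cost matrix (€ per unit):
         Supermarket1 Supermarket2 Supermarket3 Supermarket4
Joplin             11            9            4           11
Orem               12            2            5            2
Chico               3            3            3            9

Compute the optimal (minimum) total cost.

One minimum-cost allocation:
  Joplin to Supermarket1: 91 × €11 = €1001
  Joplin to Supermarket3: 3 × €4 = €12
  Orem to Supermarket1: 13 × €12 = €156
  Orem to Supermarket2: 2 × €2 = €4
  Orem to Supermarket4: 4 × €2 = €8
  Chico to Supermarket1: 4 × €3 = €12
Total = 1001 + 12 + 156 + 4 + 8 + 12 = €1193.
(Supply check: Joplin ships 94; Orem ships 19; Chico ships 4.)

1193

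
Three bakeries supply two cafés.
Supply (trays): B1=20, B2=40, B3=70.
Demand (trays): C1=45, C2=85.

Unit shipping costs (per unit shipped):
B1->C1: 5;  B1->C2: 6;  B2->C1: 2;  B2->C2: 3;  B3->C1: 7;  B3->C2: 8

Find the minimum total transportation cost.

755

A cheapest plan:
  B1–C2: 20 × 6 = 120
  B2–C2: 40 × 3 = 120
  B3–C1: 45 × 7 = 315
  B3–C2: 25 × 8 = 200
Total = 120 + 120 + 315 + 200 = 755.
(Supply check: B1 ships 20; B2 ships 40; B3 ships 70.)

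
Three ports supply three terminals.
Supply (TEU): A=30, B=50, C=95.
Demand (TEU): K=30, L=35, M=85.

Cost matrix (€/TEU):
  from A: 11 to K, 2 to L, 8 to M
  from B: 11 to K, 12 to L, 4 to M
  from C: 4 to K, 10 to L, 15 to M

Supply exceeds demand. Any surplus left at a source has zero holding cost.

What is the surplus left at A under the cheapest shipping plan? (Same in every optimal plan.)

0

Minimum-cost shipments:
  A to L: 30 × €2 = €60
  B to M: 50 × €4 = €200
  C to K: 30 × €4 = €120
  C to L: 5 × €10 = €50
  C to M: 35 × €15 = €525
Total cost = €955.
A ships 30 of its 30, leaving 0.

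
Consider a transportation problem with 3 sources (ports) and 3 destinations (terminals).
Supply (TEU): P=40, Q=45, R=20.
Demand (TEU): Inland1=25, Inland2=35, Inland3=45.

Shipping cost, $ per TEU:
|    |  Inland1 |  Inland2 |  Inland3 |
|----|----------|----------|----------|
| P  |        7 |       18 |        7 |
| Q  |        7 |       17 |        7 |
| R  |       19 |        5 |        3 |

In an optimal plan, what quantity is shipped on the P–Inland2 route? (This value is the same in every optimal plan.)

Solving gives:
  P->Inland3: 40 × $7 = $280
  Q->Inland1: 25 × $7 = $175
  Q->Inland2: 15 × $17 = $255
  Q->Inland3: 5 × $7 = $35
  R->Inland2: 20 × $5 = $100
Total cost = $845.
The route P→Inland2 is not used.

0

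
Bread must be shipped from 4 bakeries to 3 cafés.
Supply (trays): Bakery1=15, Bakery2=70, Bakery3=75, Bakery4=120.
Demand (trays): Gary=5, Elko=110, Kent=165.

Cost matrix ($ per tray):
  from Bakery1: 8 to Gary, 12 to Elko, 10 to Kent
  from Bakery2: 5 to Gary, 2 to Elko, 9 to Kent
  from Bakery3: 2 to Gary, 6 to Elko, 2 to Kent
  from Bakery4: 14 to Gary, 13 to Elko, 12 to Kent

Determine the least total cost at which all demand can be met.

1910

Optimal allocation:
  Bakery1→Gary: 5 × $8 = $40
  Bakery1→Kent: 10 × $10 = $100
  Bakery2→Elko: 70 × $2 = $140
  Bakery3→Kent: 75 × $2 = $150
  Bakery4→Elko: 40 × $13 = $520
  Bakery4→Kent: 80 × $12 = $960
Total = 40 + 100 + 140 + 150 + 520 + 960 = $1910.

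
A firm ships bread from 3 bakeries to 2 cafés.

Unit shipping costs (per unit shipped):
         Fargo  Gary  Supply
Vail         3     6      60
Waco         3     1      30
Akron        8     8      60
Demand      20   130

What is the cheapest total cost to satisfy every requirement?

One minimum-cost allocation:
  Vail→Fargo: 20 × 3 = 60
  Vail→Gary: 40 × 6 = 240
  Waco→Gary: 30 × 1 = 30
  Akron→Gary: 60 × 8 = 480
Total = 60 + 240 + 30 + 480 = 810.
(Supply check: Vail ships 60; Waco ships 30; Akron ships 60.)

810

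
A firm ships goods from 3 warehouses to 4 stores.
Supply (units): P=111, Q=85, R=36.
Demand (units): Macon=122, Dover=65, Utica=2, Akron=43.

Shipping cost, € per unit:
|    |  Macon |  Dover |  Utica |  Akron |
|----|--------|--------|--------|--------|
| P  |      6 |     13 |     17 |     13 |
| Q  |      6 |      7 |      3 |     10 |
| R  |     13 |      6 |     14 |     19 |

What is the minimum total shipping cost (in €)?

1587

A cheapest plan:
  P->Macon: 111 × €6 = €666
  Q->Macon: 11 × €6 = €66
  Q->Dover: 29 × €7 = €203
  Q->Utica: 2 × €3 = €6
  Q->Akron: 43 × €10 = €430
  R->Dover: 36 × €6 = €216
Total = 666 + 66 + 203 + 6 + 430 + 216 = €1587.
(Supply check: P ships 111; Q ships 85; R ships 36.)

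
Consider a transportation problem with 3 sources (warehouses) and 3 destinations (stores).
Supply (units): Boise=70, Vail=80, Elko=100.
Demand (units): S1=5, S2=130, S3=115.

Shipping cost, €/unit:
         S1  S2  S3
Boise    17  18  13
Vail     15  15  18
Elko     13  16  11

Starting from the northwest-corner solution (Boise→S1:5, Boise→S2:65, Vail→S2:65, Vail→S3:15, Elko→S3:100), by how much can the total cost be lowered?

Current plan cost = 5·17 + 65·18 + 65·15 + 15·18 + 100·11 = €3600.
Optimal plan:
  Boise to S3: 70 × €13 = €910
  Vail to S2: 80 × €15 = €1200
  Elko to S1: 5 × €13 = €65
  Elko to S2: 50 × €16 = €800
  Elko to S3: 45 × €11 = €495
Optimal cost = €3470.
Saving = 3600 − 3470 = €130.

130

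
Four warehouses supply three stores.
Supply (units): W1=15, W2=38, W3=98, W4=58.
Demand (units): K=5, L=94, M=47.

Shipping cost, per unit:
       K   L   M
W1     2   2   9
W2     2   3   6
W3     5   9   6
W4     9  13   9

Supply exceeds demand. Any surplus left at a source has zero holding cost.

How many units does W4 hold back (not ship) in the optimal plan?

58

Minimum-cost shipments:
  W1–L: 15 × 2 = 30
  W2–L: 38 × 3 = 114
  W3–K: 5 × 5 = 25
  W3–L: 41 × 9 = 369
  W3–M: 47 × 6 = 282
Total cost = 820.
W4 ships 0 of its 58, leaving 58.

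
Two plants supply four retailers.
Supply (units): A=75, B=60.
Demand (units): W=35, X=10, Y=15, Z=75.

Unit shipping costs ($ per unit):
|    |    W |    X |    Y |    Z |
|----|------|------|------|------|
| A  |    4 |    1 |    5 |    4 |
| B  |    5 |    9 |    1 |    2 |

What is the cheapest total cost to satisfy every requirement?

An optimal shipping plan:
  A→W: 35 × $4 = $140
  A→X: 10 × $1 = $10
  A→Z: 30 × $4 = $120
  B→Y: 15 × $1 = $15
  B→Z: 45 × $2 = $90
Total = 140 + 10 + 120 + 15 + 90 = $375.

375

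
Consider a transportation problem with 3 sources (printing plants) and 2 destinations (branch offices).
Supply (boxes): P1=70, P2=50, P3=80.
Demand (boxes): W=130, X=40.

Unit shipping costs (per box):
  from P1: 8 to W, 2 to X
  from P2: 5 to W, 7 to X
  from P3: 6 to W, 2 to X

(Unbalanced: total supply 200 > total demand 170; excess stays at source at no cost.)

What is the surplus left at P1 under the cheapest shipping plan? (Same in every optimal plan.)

30

An optimal plan:
  P1–X: 40 × 2 = 80
  P2–W: 50 × 5 = 250
  P3–W: 80 × 6 = 480
Total cost = 810.
P1 ships 40 of its 70, leaving 30.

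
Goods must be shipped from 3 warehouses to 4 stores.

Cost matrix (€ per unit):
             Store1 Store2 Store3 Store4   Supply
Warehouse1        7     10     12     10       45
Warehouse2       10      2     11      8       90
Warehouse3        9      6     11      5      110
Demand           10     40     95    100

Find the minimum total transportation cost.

1730

Optimal allocation:
  Warehouse1->Store1: 10 × €7 = €70
  Warehouse1->Store3: 35 × €12 = €420
  Warehouse2->Store2: 40 × €2 = €80
  Warehouse2->Store3: 50 × €11 = €550
  Warehouse3->Store3: 10 × €11 = €110
  Warehouse3->Store4: 100 × €5 = €500
Total = 70 + 420 + 80 + 550 + 110 + 500 = €1730.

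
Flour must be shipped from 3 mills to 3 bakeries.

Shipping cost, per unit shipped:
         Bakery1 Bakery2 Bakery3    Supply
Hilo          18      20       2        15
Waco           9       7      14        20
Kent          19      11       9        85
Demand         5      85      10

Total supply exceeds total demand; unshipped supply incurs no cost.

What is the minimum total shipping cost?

Optimal allocation:
  Hilo–Bakery3: 10 sacks
  Waco–Bakery1: 5 sacks
  Waco–Bakery2: 15 sacks
  Kent–Bakery2: 70 sacks
Total cost = 940.

940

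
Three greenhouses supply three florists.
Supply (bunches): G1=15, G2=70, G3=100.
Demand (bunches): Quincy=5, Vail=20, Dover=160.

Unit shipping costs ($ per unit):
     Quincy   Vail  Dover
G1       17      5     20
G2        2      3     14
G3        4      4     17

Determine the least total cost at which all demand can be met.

2625

One minimum-cost allocation:
  G1->Vail: 15 × $5 = $75
  G2->Dover: 70 × $14 = $980
  G3->Quincy: 5 × $4 = $20
  G3->Vail: 5 × $4 = $20
  G3->Dover: 90 × $17 = $1530
Total = 75 + 980 + 20 + 20 + 1530 = $2625.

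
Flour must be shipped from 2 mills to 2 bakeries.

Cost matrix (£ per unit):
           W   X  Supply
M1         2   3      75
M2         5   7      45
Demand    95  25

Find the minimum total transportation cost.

An optimal shipping plan:
  M1→W: 50 × £2 = £100
  M1→X: 25 × £3 = £75
  M2→W: 45 × £5 = £225
Total = 100 + 75 + 225 = £400.

400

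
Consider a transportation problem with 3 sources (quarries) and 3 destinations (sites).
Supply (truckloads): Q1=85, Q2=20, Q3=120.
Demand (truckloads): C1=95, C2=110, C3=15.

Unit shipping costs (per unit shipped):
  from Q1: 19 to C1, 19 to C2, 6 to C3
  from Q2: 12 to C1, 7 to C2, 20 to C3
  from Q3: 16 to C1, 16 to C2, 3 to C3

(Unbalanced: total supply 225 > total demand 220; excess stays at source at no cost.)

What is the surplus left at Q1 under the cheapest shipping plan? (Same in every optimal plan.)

5

Minimum-cost shipments:
  Q1→C2: 80 × 19 = 1520
  Q2→C2: 20 × 7 = 140
  Q3→C1: 95 × 16 = 1520
  Q3→C2: 10 × 16 = 160
  Q3→C3: 15 × 3 = 45
Total cost = 3385.
Q1 ships 80 of its 85, leaving 5.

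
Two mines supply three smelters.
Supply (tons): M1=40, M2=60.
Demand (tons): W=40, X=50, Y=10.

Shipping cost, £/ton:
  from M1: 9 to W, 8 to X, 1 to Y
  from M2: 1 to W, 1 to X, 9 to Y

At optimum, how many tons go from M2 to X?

20

Optimal shipments:
  M1–X: 30 × £8 = £240
  M1–Y: 10 × £1 = £10
  M2–W: 40 × £1 = £40
  M2–X: 20 × £1 = £20
Total cost = £310.
So M2→X carries 20 tons.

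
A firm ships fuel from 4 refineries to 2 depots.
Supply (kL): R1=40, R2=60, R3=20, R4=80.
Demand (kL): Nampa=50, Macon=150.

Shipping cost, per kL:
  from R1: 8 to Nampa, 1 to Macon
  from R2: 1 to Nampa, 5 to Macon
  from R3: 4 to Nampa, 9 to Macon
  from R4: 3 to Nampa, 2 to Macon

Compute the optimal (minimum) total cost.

A cheapest plan:
  R1→Macon: 40 × 1 = 40
  R2→Nampa: 30 × 1 = 30
  R2→Macon: 30 × 5 = 150
  R3→Nampa: 20 × 4 = 80
  R4→Macon: 80 × 2 = 160
Total = 40 + 30 + 150 + 80 + 160 = 460.
(Supply check: R1 ships 40; R2 ships 60; R3 ships 20; R4 ships 80.)

460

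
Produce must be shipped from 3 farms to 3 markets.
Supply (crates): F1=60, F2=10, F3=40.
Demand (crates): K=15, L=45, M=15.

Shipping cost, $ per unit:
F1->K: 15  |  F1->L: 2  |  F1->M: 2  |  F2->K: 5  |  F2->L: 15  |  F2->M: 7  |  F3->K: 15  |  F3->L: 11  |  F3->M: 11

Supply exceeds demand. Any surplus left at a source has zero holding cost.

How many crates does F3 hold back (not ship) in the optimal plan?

35

Minimum-cost shipments:
  F1–L: 45 × $2 = $90
  F1–M: 15 × $2 = $30
  F2–K: 10 × $5 = $50
  F3–K: 5 × $15 = $75
Total cost = $245.
F3 ships 5 of its 40, leaving 35.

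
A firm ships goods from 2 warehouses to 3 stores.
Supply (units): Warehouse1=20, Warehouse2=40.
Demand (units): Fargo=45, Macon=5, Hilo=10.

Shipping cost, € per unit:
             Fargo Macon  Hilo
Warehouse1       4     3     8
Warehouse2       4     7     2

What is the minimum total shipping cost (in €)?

A cheapest plan:
  Warehouse1→Fargo: 15 × €4 = €60
  Warehouse1→Macon: 5 × €3 = €15
  Warehouse2→Fargo: 30 × €4 = €120
  Warehouse2→Hilo: 10 × €2 = €20
Total = 60 + 15 + 120 + 20 = €215.

215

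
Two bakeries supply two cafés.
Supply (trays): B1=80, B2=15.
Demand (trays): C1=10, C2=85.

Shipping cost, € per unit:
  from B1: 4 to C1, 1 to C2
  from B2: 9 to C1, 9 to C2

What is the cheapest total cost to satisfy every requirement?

One minimum-cost allocation:
  B1–C2: 80 × €1 = €80
  B2–C1: 10 × €9 = €90
  B2–C2: 5 × €9 = €45
Total = 80 + 90 + 45 = €215.

215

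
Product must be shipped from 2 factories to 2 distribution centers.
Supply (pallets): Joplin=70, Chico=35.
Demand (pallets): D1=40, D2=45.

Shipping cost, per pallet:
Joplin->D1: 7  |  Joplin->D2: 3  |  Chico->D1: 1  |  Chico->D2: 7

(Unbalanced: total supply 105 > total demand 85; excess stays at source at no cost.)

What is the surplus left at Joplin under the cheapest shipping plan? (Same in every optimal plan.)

An optimal plan:
  Joplin->D1: 5 × 7 = 35
  Joplin->D2: 45 × 3 = 135
  Chico->D1: 35 × 1 = 35
Total cost = 205.
Joplin ships 50 of its 70, leaving 20.

20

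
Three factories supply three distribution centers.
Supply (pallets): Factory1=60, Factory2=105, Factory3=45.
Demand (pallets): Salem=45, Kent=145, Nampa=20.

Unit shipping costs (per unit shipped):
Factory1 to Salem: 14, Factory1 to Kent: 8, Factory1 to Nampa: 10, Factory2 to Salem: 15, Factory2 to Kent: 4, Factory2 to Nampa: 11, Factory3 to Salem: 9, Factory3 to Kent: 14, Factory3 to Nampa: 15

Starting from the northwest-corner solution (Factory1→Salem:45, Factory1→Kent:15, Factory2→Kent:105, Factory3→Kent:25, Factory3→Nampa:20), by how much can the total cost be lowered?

Current plan cost = 45·14 + 15·8 + 105·4 + 25·14 + 20·15 = 1820.
Optimal plan:
  Factory1→Kent: 40 × 8 = 320
  Factory1→Nampa: 20 × 10 = 200
  Factory2→Kent: 105 × 4 = 420
  Factory3→Salem: 45 × 9 = 405
Optimal cost = 1345.
Saving = 1820 − 1345 = 475.

475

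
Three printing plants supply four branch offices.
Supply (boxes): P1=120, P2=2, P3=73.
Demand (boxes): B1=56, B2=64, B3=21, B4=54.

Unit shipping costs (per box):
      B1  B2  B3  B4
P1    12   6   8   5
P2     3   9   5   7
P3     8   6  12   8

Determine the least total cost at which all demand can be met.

1260

A cheapest plan:
  P1→B2: 45 × 6 = 270
  P1→B3: 21 × 8 = 168
  P1→B4: 54 × 5 = 270
  P2→B1: 2 × 3 = 6
  P3→B1: 54 × 8 = 432
  P3→B2: 19 × 6 = 114
Total = 270 + 168 + 270 + 6 + 432 + 114 = 1260.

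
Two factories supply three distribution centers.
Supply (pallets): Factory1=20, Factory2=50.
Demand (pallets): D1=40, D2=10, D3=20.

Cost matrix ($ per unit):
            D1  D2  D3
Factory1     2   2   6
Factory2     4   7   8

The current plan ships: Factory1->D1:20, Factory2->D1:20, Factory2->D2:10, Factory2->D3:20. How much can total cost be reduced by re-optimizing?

30

Current plan cost = 20·2 + 20·4 + 10·7 + 20·8 = $350.
Optimal plan:
  Factory1->D1: 10 × $2 = $20
  Factory1->D2: 10 × $2 = $20
  Factory2->D1: 30 × $4 = $120
  Factory2->D3: 20 × $8 = $160
Optimal cost = $320.
Saving = 350 − 320 = $30.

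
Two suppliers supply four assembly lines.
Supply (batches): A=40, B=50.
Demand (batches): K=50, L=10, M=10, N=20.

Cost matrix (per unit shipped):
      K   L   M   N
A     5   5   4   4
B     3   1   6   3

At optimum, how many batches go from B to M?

0

Optimal shipments:
  A->K: 10 × 5 = 50
  A->M: 10 × 4 = 40
  A->N: 20 × 4 = 80
  B->K: 40 × 3 = 120
  B->L: 10 × 1 = 10
Total cost = 300.
The route B→M is not used.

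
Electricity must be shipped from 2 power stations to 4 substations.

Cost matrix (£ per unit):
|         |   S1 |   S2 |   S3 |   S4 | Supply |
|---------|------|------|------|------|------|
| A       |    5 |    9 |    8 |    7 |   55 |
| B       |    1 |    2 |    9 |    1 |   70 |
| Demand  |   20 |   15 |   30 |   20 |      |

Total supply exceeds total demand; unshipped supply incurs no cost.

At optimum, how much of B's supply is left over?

Minimum-cost shipments:
  A→S3: 30 × £8 = £240
  B→S1: 20 × £1 = £20
  B→S2: 15 × £2 = £30
  B→S4: 20 × £1 = £20
Total cost = £310.
B ships 55 of its 70, leaving 15.

15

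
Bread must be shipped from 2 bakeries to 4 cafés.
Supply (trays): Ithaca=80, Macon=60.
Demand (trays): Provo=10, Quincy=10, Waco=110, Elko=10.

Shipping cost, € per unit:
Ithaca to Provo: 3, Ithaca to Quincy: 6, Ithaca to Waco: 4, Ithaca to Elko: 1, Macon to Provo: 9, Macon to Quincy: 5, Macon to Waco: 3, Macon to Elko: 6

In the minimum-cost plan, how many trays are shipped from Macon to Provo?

0

Optimal shipments:
  Ithaca to Provo: 10 trays
  Ithaca to Quincy: 10 trays
  Ithaca to Waco: 50 trays
  Ithaca to Elko: 10 trays
  Macon to Waco: 60 trays
Total cost = €480.
The route Macon→Provo is not used.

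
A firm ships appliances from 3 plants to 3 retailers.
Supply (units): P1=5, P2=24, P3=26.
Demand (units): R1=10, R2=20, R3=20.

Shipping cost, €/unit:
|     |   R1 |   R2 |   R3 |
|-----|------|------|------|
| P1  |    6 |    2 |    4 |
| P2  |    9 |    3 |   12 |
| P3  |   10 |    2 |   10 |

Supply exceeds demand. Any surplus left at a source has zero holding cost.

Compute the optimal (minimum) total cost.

309

One minimum-cost allocation:
  P1→R3: 5 × €4 = €20
  P2→R1: 10 × €9 = €90
  P2→R2: 9 × €3 = €27
  P3→R2: 11 × €2 = €22
  P3→R3: 15 × €10 = €150
Total = 20 + 90 + 27 + 22 + 150 = €309.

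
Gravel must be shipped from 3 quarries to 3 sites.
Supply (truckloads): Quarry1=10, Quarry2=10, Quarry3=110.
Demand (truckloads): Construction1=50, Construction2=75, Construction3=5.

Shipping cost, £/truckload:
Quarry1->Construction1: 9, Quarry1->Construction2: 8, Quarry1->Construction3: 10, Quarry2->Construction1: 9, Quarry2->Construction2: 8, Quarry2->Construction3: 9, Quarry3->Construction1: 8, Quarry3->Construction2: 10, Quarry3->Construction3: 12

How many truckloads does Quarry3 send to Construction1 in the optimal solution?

50

Optimal shipments:
  Quarry1 to Construction2: 10 × £8 = £80
  Quarry2 to Construction2: 5 × £8 = £40
  Quarry2 to Construction3: 5 × £9 = £45
  Quarry3 to Construction1: 50 × £8 = £400
  Quarry3 to Construction2: 60 × £10 = £600
Total cost = £1165.
So Quarry3→Construction1 carries 50 truckloads.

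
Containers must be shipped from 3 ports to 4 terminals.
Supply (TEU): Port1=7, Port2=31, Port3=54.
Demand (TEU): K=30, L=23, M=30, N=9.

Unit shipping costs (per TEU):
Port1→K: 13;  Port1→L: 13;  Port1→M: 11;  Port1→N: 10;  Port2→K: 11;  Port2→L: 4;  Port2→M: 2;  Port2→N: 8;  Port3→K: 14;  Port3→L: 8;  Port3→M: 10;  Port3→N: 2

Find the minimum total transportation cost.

671

One minimum-cost allocation:
  Port1 to K: 7 × 13 = 91
  Port2 to L: 1 × 4 = 4
  Port2 to M: 30 × 2 = 60
  Port3 to K: 23 × 14 = 322
  Port3 to L: 22 × 8 = 176
  Port3 to N: 9 × 2 = 18
Total = 91 + 4 + 60 + 322 + 176 + 18 = 671.
(Supply check: Port1 ships 7; Port2 ships 31; Port3 ships 54.)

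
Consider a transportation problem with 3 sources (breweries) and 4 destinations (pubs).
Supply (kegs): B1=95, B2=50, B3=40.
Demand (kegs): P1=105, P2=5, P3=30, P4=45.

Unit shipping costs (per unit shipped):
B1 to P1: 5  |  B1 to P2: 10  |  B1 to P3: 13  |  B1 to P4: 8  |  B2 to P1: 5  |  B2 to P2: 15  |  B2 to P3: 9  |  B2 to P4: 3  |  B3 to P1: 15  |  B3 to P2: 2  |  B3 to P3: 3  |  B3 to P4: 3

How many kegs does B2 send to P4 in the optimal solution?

40

Optimal shipments:
  B1->P1: 95 kegs
  B2->P1: 10 kegs
  B2->P4: 40 kegs
  B3->P2: 5 kegs
  B3->P3: 30 kegs
  B3->P4: 5 kegs
Total cost = 760.
So B2→P4 carries 40 kegs.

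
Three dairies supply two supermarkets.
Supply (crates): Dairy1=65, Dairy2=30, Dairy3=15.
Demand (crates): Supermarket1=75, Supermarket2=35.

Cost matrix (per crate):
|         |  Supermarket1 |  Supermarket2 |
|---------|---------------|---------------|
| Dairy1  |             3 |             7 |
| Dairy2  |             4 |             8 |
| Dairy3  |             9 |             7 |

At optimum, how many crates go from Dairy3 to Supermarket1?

Solving gives:
  Dairy1→Supermarket1: 45 crates
  Dairy1→Supermarket2: 20 crates
  Dairy2→Supermarket1: 30 crates
  Dairy3→Supermarket2: 15 crates
Total cost = 500.
The route Dairy3→Supermarket1 is not used.

0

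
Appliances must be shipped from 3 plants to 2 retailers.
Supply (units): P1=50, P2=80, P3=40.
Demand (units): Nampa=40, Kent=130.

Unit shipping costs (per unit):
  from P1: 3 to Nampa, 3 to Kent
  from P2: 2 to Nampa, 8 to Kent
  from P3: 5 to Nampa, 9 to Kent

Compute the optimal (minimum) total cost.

An optimal shipping plan:
  P1 to Kent: 50 × 3 = 150
  P2 to Nampa: 40 × 2 = 80
  P2 to Kent: 40 × 8 = 320
  P3 to Kent: 40 × 9 = 360
Total = 150 + 80 + 320 + 360 = 910.

910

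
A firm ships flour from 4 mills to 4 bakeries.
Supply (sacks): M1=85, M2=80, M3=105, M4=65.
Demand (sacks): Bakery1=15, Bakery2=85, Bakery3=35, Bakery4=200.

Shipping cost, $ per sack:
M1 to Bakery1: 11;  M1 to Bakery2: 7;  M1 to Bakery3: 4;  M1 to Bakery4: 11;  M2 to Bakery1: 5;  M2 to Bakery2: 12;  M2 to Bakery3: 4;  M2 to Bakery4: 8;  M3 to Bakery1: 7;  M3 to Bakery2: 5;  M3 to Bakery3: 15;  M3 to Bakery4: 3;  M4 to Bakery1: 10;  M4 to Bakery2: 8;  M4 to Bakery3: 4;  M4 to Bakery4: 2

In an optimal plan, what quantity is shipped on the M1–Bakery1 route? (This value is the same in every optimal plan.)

0

The minimum-cost plan:
  M1 to Bakery2: 85 × $7 = $595
  M2 to Bakery1: 15 × $5 = $75
  M2 to Bakery3: 35 × $4 = $140
  M2 to Bakery4: 30 × $8 = $240
  M3 to Bakery4: 105 × $3 = $315
  M4 to Bakery4: 65 × $2 = $130
Total cost = $1495.
The route M1→Bakery1 is not used.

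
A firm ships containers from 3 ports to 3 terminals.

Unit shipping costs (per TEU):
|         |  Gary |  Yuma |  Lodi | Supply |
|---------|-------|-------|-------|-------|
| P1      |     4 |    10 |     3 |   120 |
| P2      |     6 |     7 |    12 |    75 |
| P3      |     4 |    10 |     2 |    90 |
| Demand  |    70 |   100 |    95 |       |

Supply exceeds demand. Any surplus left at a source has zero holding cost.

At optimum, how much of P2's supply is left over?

Minimum-cost shipments:
  P1 to Gary: 70 × 4 = 280
  P1 to Yuma: 25 × 10 = 250
  P1 to Lodi: 5 × 3 = 15
  P2 to Yuma: 75 × 7 = 525
  P3 to Lodi: 90 × 2 = 180
Total cost = 1250.
P2 ships 75 of its 75, leaving 0.

0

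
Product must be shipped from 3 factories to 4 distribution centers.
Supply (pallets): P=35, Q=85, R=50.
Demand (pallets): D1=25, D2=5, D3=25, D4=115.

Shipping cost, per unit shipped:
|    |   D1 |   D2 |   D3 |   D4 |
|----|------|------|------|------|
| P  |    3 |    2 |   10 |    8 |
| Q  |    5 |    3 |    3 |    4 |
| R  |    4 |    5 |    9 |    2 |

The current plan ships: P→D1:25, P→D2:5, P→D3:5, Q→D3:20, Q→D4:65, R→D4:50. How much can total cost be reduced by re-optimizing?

15

Current plan cost = 25·3 + 5·2 + 5·10 + 20·3 + 65·4 + 50·2 = 555.
Optimal plan:
  P->D1: 25 × 3 = 75
  P->D2: 5 × 2 = 10
  P->D4: 5 × 8 = 40
  Q->D3: 25 × 3 = 75
  Q->D4: 60 × 4 = 240
  R->D4: 50 × 2 = 100
Optimal cost = 540.
Saving = 555 − 540 = 15.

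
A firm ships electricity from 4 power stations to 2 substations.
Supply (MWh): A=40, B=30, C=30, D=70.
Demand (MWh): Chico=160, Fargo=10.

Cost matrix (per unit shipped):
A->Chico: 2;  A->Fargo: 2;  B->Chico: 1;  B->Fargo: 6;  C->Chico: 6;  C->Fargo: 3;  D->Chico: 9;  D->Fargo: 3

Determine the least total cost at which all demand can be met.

A cheapest plan:
  A to Chico: 40 × 2 = 80
  B to Chico: 30 × 1 = 30
  C to Chico: 30 × 6 = 180
  D to Chico: 60 × 9 = 540
  D to Fargo: 10 × 3 = 30
Total = 80 + 30 + 180 + 540 + 30 = 860.

860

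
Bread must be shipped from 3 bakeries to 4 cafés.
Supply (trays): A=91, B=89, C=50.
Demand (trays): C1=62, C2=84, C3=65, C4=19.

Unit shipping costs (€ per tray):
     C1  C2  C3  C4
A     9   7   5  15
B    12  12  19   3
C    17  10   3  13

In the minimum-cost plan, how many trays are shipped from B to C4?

19

The minimum-cost plan:
  A–C2: 76 trays
  A–C3: 15 trays
  B–C1: 62 trays
  B–C2: 8 trays
  B–C4: 19 trays
  C–C3: 50 trays
Total cost = €1654.
So B→C4 carries 19 trays.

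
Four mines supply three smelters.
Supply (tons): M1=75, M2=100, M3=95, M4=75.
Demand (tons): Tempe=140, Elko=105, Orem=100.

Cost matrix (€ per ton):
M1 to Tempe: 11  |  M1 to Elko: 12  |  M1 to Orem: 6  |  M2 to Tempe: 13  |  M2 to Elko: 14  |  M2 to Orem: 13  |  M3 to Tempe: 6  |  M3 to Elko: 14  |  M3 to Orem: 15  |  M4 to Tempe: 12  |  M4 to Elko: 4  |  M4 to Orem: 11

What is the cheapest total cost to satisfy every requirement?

2650

A cheapest plan:
  M1->Orem: 75 × €6 = €450
  M2->Tempe: 45 × €13 = €585
  M2->Elko: 30 × €14 = €420
  M2->Orem: 25 × €13 = €325
  M3->Tempe: 95 × €6 = €570
  M4->Elko: 75 × €4 = €300
Total = 450 + 585 + 420 + 325 + 570 + 300 = €2650.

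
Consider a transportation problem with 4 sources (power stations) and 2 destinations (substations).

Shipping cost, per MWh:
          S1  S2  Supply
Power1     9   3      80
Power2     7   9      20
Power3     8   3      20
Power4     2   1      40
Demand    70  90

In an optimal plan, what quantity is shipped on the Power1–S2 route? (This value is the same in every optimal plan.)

80

Solving gives:
  Power1→S2: 80 MWh
  Power2→S1: 20 MWh
  Power3→S1: 10 MWh
  Power3→S2: 10 MWh
  Power4→S1: 40 MWh
Total cost = 570.
So Power1→S2 carries 80 MWh.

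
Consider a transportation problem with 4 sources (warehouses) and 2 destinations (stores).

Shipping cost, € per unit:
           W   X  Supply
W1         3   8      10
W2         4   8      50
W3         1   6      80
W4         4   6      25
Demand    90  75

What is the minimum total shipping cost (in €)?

660

An optimal shipping plan:
  W1->W: 10 × €3 = €30
  W2->X: 50 × €8 = €400
  W3->W: 80 × €1 = €80
  W4->X: 25 × €6 = €150
Total = 30 + 400 + 80 + 150 = €660.
(Supply check: W1 ships 10; W2 ships 50; W3 ships 80; W4 ships 25.)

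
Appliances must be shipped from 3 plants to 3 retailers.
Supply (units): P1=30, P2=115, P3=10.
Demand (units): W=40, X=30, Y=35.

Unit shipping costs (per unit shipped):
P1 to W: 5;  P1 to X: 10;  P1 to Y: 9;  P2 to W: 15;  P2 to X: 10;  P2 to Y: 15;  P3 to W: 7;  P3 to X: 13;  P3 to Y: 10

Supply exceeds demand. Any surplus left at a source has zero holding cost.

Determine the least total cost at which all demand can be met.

One minimum-cost allocation:
  P1–W: 30 × 5 = 150
  P2–X: 30 × 10 = 300
  P2–Y: 35 × 15 = 525
  P3–W: 10 × 7 = 70
Total = 150 + 300 + 525 + 70 = 1045.
(Supply check: P1 ships 30; P2 ships 65; P3 ships 10.)

1045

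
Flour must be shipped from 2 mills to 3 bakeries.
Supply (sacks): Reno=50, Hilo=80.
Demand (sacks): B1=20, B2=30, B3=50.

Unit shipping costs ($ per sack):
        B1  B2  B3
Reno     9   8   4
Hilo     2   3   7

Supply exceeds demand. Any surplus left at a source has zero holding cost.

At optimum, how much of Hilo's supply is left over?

30

An optimal plan:
  Reno–B3: 50 × $4 = $200
  Hilo–B1: 20 × $2 = $40
  Hilo–B2: 30 × $3 = $90
Total cost = $330.
Hilo ships 50 of its 80, leaving 30.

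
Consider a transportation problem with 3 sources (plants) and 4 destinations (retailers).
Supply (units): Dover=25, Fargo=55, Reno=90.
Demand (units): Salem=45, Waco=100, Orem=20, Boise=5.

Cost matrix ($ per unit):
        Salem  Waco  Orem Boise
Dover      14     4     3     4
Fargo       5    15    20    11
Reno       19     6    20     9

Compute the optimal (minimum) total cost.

One minimum-cost allocation:
  Dover–Waco: 5 × $4 = $20
  Dover–Orem: 20 × $3 = $60
  Fargo–Salem: 45 × $5 = $225
  Fargo–Waco: 5 × $15 = $75
  Fargo–Boise: 5 × $11 = $55
  Reno–Waco: 90 × $6 = $540
Total = 20 + 60 + 225 + 75 + 55 + 540 = $975.
(Supply check: Dover ships 25; Fargo ships 55; Reno ships 90.)

975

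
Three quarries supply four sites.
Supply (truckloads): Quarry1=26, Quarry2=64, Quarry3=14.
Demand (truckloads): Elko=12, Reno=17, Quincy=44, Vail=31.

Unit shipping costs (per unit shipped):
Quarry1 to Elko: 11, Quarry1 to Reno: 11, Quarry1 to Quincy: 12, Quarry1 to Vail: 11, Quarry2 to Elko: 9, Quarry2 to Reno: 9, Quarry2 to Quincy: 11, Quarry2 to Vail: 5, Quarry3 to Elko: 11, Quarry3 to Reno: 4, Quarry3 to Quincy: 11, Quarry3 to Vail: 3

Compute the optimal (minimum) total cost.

Optimal allocation:
  Quarry1–Quincy: 26 truckloads
  Quarry2–Elko: 12 truckloads
  Quarry2–Reno: 3 truckloads
  Quarry2–Quincy: 18 truckloads
  Quarry2–Vail: 31 truckloads
  Quarry3–Reno: 14 truckloads
Total cost = 856.

856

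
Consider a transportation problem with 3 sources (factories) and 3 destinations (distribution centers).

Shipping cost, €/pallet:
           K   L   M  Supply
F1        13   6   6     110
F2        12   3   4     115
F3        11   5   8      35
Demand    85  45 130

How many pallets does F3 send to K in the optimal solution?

35

Solving gives:
  F1->K: 50 pallets
  F1->M: 60 pallets
  F2->L: 45 pallets
  F2->M: 70 pallets
  F3->K: 35 pallets
Total cost = €1810.
So F3→K carries 35 pallets.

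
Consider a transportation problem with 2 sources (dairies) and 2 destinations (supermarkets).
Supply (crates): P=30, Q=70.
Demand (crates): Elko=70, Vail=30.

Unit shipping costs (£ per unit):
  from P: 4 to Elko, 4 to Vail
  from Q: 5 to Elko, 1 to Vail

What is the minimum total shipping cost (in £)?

One minimum-cost allocation:
  P->Elko: 30 × £4 = £120
  Q->Elko: 40 × £5 = £200
  Q->Vail: 30 × £1 = £30
Total = 120 + 200 + 30 = £350.

350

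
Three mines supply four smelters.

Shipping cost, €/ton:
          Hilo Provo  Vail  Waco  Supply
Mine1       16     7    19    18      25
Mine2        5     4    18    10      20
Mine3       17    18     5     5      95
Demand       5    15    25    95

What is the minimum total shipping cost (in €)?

935

Optimal allocation:
  Mine1→Provo: 15 × €7 = €105
  Mine1→Waco: 10 × €18 = €180
  Mine2→Hilo: 5 × €5 = €25
  Mine2→Waco: 15 × €10 = €150
  Mine3→Vail: 25 × €5 = €125
  Mine3→Waco: 70 × €5 = €350
Total = 105 + 180 + 25 + 150 + 125 + 350 = €935.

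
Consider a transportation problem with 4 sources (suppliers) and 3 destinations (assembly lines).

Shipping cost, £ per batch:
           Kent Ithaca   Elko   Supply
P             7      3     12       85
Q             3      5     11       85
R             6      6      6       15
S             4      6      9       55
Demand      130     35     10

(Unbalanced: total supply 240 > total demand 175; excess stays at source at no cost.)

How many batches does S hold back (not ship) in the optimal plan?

10

An optimal plan:
  P->Ithaca: 35 × £3 = £105
  Q->Kent: 85 × £3 = £255
  R->Elko: 10 × £6 = £60
  S->Kent: 45 × £4 = £180
Total cost = £600.
S ships 45 of its 55, leaving 10.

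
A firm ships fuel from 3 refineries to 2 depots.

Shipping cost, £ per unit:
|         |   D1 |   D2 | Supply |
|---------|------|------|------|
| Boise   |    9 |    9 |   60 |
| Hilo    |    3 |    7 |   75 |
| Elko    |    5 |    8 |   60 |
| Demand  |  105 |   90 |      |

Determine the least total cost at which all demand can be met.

1155

An optimal shipping plan:
  Boise->D2: 60 × £9 = £540
  Hilo->D1: 75 × £3 = £225
  Elko->D1: 30 × £5 = £150
  Elko->D2: 30 × £8 = £240
Total = 540 + 225 + 150 + 240 = £1155.
(Supply check: Boise ships 60; Hilo ships 75; Elko ships 60.)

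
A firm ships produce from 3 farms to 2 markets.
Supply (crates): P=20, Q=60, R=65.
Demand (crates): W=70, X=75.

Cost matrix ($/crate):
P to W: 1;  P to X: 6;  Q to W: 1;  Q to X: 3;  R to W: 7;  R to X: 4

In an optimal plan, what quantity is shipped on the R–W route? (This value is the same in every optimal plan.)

0

Optimal shipments:
  P–W: 20 crates
  Q–W: 50 crates
  Q–X: 10 crates
  R–X: 65 crates
Total cost = $360.
The route R→W is not used.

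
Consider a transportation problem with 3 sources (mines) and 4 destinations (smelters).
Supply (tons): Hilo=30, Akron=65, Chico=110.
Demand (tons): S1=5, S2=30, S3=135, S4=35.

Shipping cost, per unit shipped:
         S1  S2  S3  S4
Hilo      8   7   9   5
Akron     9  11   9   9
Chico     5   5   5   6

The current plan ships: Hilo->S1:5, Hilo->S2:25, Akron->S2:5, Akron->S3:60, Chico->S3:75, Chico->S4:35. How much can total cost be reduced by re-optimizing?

Current plan cost = 5·8 + 25·7 + 5·11 + 60·9 + 75·5 + 35·6 = 1395.
Optimal plan:
  Hilo→S4: 30 × 5 = 150
  Akron→S1: 5 × 9 = 45
  Akron→S3: 55 × 9 = 495
  Akron→S4: 5 × 9 = 45
  Chico→S2: 30 × 5 = 150
  Chico→S3: 80 × 5 = 400
Optimal cost = 1285.
Saving = 1395 − 1285 = 110.

110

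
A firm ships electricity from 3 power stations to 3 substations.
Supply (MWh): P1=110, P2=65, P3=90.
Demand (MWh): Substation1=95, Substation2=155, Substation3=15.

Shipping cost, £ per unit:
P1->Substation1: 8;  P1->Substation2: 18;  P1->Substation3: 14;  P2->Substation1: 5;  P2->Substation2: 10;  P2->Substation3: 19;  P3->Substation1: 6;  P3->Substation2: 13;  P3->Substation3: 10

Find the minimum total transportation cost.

2790

Optimal allocation:
  P1 to Substation1: 95 MWh
  P1 to Substation3: 15 MWh
  P2 to Substation2: 65 MWh
  P3 to Substation2: 90 MWh
Total cost = £2790.
(Supply check: P1 ships 110; P2 ships 65; P3 ships 90.)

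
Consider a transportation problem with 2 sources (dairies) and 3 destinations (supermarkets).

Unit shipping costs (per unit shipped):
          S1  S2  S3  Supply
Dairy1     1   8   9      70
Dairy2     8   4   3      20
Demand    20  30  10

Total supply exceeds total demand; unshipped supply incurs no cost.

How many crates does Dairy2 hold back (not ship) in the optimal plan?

0

An optimal plan:
  Dairy1->S1: 20 × 1 = 20
  Dairy1->S2: 20 × 8 = 160
  Dairy2->S2: 10 × 4 = 40
  Dairy2->S3: 10 × 3 = 30
Total cost = 250.
Dairy2 ships 20 of its 20, leaving 0.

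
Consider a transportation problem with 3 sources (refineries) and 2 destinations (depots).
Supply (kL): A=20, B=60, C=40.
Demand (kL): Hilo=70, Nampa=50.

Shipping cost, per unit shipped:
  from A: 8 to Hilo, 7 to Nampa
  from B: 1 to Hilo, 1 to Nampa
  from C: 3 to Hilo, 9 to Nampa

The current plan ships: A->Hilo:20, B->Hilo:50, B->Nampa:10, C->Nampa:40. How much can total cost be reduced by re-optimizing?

260

Current plan cost = 20·8 + 50·1 + 10·1 + 40·9 = 580.
Optimal plan:
  A->Nampa: 20 × 7 = 140
  B->Hilo: 30 × 1 = 30
  B->Nampa: 30 × 1 = 30
  C->Hilo: 40 × 3 = 120
Optimal cost = 320.
Saving = 580 − 320 = 260.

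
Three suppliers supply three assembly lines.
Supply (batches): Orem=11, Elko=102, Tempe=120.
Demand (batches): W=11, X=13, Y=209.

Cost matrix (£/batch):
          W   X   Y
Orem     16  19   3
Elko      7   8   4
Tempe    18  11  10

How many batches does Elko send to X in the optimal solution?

0

Solving gives:
  Orem to Y: 11 × £3 = £33
  Elko to W: 11 × £7 = £77
  Elko to Y: 91 × £4 = £364
  Tempe to X: 13 × £11 = £143
  Tempe to Y: 107 × £10 = £1070
Total cost = £1687.
The route Elko→X is not used.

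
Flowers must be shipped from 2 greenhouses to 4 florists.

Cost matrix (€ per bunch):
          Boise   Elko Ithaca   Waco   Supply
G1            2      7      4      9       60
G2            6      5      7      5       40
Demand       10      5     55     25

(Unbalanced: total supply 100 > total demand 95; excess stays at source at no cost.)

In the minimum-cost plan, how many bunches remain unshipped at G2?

An optimal plan:
  G1–Boise: 10 × €2 = €20
  G1–Ithaca: 50 × €4 = €200
  G2–Elko: 5 × €5 = €25
  G2–Ithaca: 5 × €7 = €35
  G2–Waco: 25 × €5 = €125
Total cost = €405.
G2 ships 35 of its 40, leaving 5.

5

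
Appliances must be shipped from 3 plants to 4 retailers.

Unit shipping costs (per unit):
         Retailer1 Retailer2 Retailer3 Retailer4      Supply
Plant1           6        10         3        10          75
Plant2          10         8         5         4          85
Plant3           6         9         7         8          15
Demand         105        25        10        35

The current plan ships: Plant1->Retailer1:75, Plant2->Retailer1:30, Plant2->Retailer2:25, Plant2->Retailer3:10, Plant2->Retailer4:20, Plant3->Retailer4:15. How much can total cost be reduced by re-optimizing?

Current plan cost = 75·6 + 30·10 + 25·8 + 10·5 + 20·4 + 15·8 = 1200.
Optimal plan:
  Plant1→Retailer1: 75 units
  Plant2→Retailer1: 15 units
  Plant2→Retailer2: 25 units
  Plant2→Retailer3: 10 units
  Plant2→Retailer4: 35 units
  Plant3→Retailer1: 15 units
Optimal cost = 1080.
Saving = 1200 − 1080 = 120.

120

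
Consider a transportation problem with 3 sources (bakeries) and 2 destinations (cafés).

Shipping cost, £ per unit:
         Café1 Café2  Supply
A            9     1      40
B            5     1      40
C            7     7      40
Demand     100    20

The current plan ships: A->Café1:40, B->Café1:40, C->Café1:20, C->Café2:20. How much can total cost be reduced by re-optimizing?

160

Current plan cost = 40·9 + 40·5 + 20·7 + 20·7 = £840.
Optimal plan:
  A→Café1: 20 × £9 = £180
  A→Café2: 20 × £1 = £20
  B→Café1: 40 × £5 = £200
  C→Café1: 40 × £7 = £280
Optimal cost = £680.
Saving = 840 − 680 = £160.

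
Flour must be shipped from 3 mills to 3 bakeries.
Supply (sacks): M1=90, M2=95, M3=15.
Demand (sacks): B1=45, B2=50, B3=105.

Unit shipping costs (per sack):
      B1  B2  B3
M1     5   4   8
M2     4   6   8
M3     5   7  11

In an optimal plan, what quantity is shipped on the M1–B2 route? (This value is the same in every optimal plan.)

Optimal shipments:
  M1–B2: 50 sacks
  M1–B3: 40 sacks
  M2–B1: 30 sacks
  M2–B3: 65 sacks
  M3–B1: 15 sacks
Total cost = 1235.
So M1→B2 carries 50 sacks.

50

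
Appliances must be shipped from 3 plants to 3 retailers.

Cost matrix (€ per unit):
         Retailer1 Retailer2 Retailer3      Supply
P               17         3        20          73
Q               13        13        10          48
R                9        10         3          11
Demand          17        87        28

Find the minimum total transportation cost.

825

Optimal allocation:
  P–Retailer2: 73 units
  Q–Retailer1: 17 units
  Q–Retailer2: 14 units
  Q–Retailer3: 17 units
  R–Retailer3: 11 units
Total cost = €825.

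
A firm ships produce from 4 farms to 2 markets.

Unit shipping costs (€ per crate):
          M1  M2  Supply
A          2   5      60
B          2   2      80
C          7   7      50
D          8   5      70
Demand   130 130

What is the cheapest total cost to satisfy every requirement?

An optimal shipping plan:
  A to M1: 60 × €2 = €120
  B to M1: 70 × €2 = €140
  B to M2: 10 × €2 = €20
  C to M2: 50 × €7 = €350
  D to M2: 70 × €5 = €350
Total = 120 + 140 + 20 + 350 + 350 = €980.

980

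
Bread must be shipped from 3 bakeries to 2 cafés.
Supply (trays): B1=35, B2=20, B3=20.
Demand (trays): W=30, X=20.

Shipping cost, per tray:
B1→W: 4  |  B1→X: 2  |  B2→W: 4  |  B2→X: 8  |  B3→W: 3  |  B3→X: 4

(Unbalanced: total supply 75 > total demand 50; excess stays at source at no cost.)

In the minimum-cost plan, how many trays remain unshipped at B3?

0

An optimal plan:
  B1→X: 20 × 2 = 40
  B2→W: 10 × 4 = 40
  B3→W: 20 × 3 = 60
Total cost = 140.
B3 ships 20 of its 20, leaving 0.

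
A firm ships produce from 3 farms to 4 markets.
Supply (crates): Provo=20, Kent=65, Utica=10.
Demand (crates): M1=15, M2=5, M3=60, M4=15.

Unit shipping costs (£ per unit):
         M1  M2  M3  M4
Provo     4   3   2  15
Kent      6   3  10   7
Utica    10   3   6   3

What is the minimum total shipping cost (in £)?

An optimal shipping plan:
  Provo→M3: 20 × £2 = £40
  Kent→M1: 15 × £6 = £90
  Kent→M2: 5 × £3 = £15
  Kent→M3: 40 × £10 = £400
  Kent→M4: 5 × £7 = £35
  Utica→M4: 10 × £3 = £30
Total = 40 + 90 + 15 + 400 + 35 + 30 = £610.
(Supply check: Provo ships 20; Kent ships 65; Utica ships 10.)

610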